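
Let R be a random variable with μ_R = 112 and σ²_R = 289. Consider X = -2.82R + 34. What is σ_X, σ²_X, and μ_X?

σ_X = 47.94, σ²_X = 2298.2436, μ_X = -281.84

X = -2.82R + 34 is linear with a = -2.82, b = 34.
σ_R = √289 = 17.
σ_X = |a|·σ_R = |-2.82|·17 = 47.94.
σ²_X = a²·σ²_R = (-2.82)²·289 = 2298.2436 (the additive constant 34 does not affect variance).
μ_X = a·μ_R + b = (-2.82)·112 + 34 = -281.84.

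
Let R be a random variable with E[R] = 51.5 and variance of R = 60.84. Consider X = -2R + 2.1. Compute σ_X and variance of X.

σ_X = 15.6, variance of X = 243.36

X = -2R + 2.1 is linear with a = -2, b = 2.1.
σ_R = √60.84 = 7.8.
σ_X = |a|·σ_R = |-2|·7.8 = 15.6.
variance of X = a²·variance of R = (-2)²·60.84 = 243.36 (the additive constant 2.1 does not affect variance).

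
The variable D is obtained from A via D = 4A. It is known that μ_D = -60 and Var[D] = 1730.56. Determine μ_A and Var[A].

From D = 4A: μ_D = a·μ_A + b, so μ_A = (μ_D − b)/a = (-60 − 0)/4 = -15.
Var[D] = a²·Var[A], so Var[A] = 1730.56/4² = 108.16.

μ_A = -15, Var[A] = 108.16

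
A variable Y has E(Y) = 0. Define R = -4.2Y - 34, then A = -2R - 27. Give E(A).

E(A) = 41

E(R) = (-4.2)·0 + (-34) = -34.
E(A) = (-2)·(-34) + (-27) = 41.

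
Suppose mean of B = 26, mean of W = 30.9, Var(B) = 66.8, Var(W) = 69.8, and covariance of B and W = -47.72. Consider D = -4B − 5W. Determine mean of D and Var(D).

mean of D = (-4)·mean of B + (-5)·mean of W = (-4)·26 + (-5)·30.9 = -258.5.
Var(D) = a²·Var(B) + b²·Var(W) + 2ab·covariance of B and W with a = -4, b = -5.
= (-4)²·66.8 + (-5)²·69.8 + 2·(-4)·(-5)·(-47.72)
= 1068.8 + 1745 + (-1908.8) = 905.

mean of D = -258.5, Var(D) = 905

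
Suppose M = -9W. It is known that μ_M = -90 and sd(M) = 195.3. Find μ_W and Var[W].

μ_W = 10, Var[W] = 470.89

From M = -9W: μ_M = a·μ_W + b, so μ_W = (μ_M − b)/a = (-90 − 0)/(-9) = 10.
Var[M] = 195.3² = 38142.09.
Var[M] = a²·Var[W], so Var[W] = 38142.09/(-9)² = 470.89.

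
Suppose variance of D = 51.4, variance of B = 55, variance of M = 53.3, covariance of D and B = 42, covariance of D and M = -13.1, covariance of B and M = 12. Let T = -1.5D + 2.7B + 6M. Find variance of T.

variance of T = a²·variance of D + b²·variance of B + c²·variance of M + 2ab·covariance of D and B + 2ac·covariance of D and M + 2bc·covariance of B and M, with a = -1.5, b = 2.7, c = 6.
= 115.65 + 400.95 + 1918.8 + (-340.2) + 235.8 + 388.8
= 2719.8.

variance of T = 2719.8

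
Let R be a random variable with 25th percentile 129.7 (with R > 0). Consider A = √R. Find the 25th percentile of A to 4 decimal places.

√R is increasing, so P_{25}(A) = g(P_{25}(R)) ≈ 11.3886.

25th percentile of A = 11.3886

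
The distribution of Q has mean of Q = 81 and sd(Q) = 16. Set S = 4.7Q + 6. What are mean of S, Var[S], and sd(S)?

S = 4.7Q + 6 is linear with a = 4.7, b = 6.
mean of S = a·mean of Q + b = 4.7·81 + 6 = 386.7.
Var[Q] = 16² = 256.
Var[S] = a²·Var[Q] = 4.7²·256 = 5655.04 (the additive constant 6 does not affect variance).
sd(S) = |a|·sd(Q) = |4.7|·16 = 75.2.

mean of S = 386.7, Var[S] = 5655.04, sd(S) = 75.2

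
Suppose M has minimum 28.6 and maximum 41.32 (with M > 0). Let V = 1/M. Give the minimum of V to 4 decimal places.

1/M is decreasing on this domain, so min(V) comes from max(M) = 41.32: min(V) = 1/(41.32) ≈ 0.0242.

min(V) = 0.0242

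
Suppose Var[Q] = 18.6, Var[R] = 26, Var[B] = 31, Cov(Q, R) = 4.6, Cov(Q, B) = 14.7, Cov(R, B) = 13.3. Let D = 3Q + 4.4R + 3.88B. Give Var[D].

Var[D] = 2055.2176

Var[D] = a²·Var[Q] + b²·Var[R] + c²·Var[B] + 2ab·Cov(Q, R) + 2ac·Cov(Q, B) + 2bc·Cov(R, B), with a = 3, b = 4.4, c = 3.88.
= 167.4 + 503.36 + 466.6864 + 121.44 + 342.216 + 454.1152
= 2055.2176.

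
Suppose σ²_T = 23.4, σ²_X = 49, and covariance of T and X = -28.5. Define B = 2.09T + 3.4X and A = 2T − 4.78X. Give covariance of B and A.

By bilinearity, covariance of B and A = ac·σ²_T + bd·σ²_X + (ad+bc)·covariance of T and X, with a=2.09, b=3.4, c=2, d=-4.78.
ac·σ²_T = 2.09·2·23.4 = 97.812
bd·σ²_X = 3.4·(-4.78)·49 = -796.348
(ad+bc)·covariance of T and X = (-3.1902)·(-28.5) = 90.9207
covariance of B and A = 97.812 + (-796.348) + 90.9207 = -607.6153.

covariance of B and A = -607.6153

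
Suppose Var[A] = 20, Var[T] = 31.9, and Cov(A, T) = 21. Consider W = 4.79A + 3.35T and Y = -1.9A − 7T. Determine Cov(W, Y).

By bilinearity, Cov(W, Y) = ac·Var[A] + bd·Var[T] + (ad+bc)·Cov(A, T), with a=4.79, b=3.35, c=-1.9, d=-7.
ac·Var[A] = 4.79·(-1.9)·20 = -182.02
bd·Var[T] = 3.35·(-7)·31.9 = -748.055
(ad+bc)·Cov(A, T) = (-39.895)·21 = -837.795
Cov(W, Y) = -182.02 + (-748.055) + (-837.795) = -1767.87.

Cov(W, Y) = -1767.87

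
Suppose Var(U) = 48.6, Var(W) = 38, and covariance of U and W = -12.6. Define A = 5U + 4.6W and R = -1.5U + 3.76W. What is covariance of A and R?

By bilinearity, covariance of A and R = ac·Var(U) + bd·Var(W) + (ad+bc)·covariance of U and W, with a=5, b=4.6, c=-1.5, d=3.76.
ac·Var(U) = 5·(-1.5)·48.6 = -364.5
bd·Var(W) = 4.6·3.76·38 = 657.248
(ad+bc)·covariance of U and W = (11.9)·(-12.6) = -149.94
covariance of A and R = -364.5 + 657.248 + (-149.94) = 142.808.

covariance of A and R = 142.808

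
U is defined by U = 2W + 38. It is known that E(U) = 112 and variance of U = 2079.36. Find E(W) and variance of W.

From U = 2W + 38: E(U) = a·E(W) + b, so E(W) = (E(U) − b)/a = (112 − 38)/2 = 37.
variance of U = a²·variance of W, so variance of W = 2079.36/2² = 519.84.

E(W) = 37, variance of W = 519.84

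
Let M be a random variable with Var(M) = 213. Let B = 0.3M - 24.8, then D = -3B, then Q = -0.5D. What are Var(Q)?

Var(Q) = 43.1325

Var(B) = 0.3²·213 = 19.17.
Var(D) = (-3)²·19.17 = 172.53.
Var(Q) = (-0.5)²·172.53 = 43.1325.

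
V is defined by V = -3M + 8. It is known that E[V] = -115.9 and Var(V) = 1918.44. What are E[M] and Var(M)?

E[M] = 41.3, Var(M) = 213.16

From V = -3M + 8: E[V] = a·E[M] + b, so E[M] = (E[V] − b)/a = (-115.9 − 8)/(-3) = 41.3.
Var(V) = a²·Var(M), so Var(M) = 1918.44/(-3)² = 213.16.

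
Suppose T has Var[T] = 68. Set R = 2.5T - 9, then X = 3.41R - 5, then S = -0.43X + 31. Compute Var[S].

Var[S] = 913.76516825

Var[R] = 2.5²·68 = 425.
Var[X] = 3.41²·425 = 4941.9425.
Var[S] = (-0.43)²·4941.9425 = 913.76516825.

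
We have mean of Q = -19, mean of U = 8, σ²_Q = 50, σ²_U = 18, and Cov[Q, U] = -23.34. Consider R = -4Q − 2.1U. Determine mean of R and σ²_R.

mean of R = 59.2, σ²_R = 487.268

mean of R = (-4)·mean of Q + (-2.1)·mean of U = (-4)·(-19) + (-2.1)·8 = 59.2.
σ²_R = a²·σ²_Q + b²·σ²_U + 2ab·Cov[Q, U] with a = -4, b = -2.1.
= (-4)²·50 + (-2.1)²·18 + 2·(-4)·(-2.1)·(-23.34)
= 800 + 79.38 + (-392.112) = 487.268.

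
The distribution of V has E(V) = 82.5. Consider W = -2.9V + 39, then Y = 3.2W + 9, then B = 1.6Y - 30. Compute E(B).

E(W) = (-2.9)·82.5 + 39 = -200.25.
E(Y) = 3.2·(-200.25) + 9 = -631.8.
E(B) = 1.6·(-631.8) + (-30) = -1040.88.

E(B) = -1040.88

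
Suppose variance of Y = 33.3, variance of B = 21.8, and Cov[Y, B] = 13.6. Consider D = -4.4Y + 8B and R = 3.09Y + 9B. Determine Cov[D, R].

Cov[D, R] = 914.4852

By bilinearity, Cov[D, R] = ac·variance of Y + bd·variance of B + (ad+bc)·Cov[Y, B], with a=-4.4, b=8, c=3.09, d=9.
ac·variance of Y = (-4.4)·3.09·33.3 = -452.7468
bd·variance of B = 8·9·21.8 = 1569.6
(ad+bc)·Cov[Y, B] = (-14.88)·13.6 = -202.368
Cov[D, R] = -452.7468 + 1569.6 + (-202.368) = 914.4852.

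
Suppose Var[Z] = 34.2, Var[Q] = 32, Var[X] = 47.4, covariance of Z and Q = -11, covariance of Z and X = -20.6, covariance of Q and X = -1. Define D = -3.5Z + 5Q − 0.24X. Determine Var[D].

Var[D] = a²·Var[Z] + b²·Var[Q] + c²·Var[X] + 2ab·covariance of Z and Q + 2ac·covariance of Z and X + 2bc·covariance of Q and X, with a = -3.5, b = 5, c = -0.24.
= 418.95 + 800 + 2.73024 + 385 + (-34.608) + 2.4
= 1574.47224.

Var[D] = 1574.47224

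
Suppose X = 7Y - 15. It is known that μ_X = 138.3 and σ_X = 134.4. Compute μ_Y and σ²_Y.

From X = 7Y - 15: μ_X = a·μ_Y + b, so μ_Y = (μ_X − b)/a = (138.3 − (-15))/7 = 21.9.
σ²_X = 134.4² = 18063.36.
σ²_X = a²·σ²_Y, so σ²_Y = 18063.36/7² = 368.64.

μ_Y = 21.9, σ²_Y = 368.64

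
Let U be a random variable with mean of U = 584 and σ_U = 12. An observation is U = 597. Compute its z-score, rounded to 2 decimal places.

z = (U − mean of U) / σ_U = (597 − 584) / 12 ≈ 1.08.

z = 1.08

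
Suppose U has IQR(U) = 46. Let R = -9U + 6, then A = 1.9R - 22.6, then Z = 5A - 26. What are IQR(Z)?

IQR(Z) = 3933

IQR(R) = |-9|·46 = 414.
IQR(A) = |1.9|·414 = 786.6.
IQR(Z) = |5|·786.6 = 3933.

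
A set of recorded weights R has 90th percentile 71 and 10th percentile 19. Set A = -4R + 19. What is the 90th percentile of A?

90th percentile of A = -57

Since a = -4 < 0 the transformation is decreasing, reversing order: the 90th percentile of A corresponds to the 10th percentile of R.
So P_{90}(A) = a·P_{10}(R) + b = (-4)·19 + 19 = -57.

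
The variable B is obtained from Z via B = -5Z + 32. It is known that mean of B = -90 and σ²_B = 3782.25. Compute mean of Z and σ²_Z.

mean of Z = 24.4, σ²_Z = 151.29

From B = -5Z + 32: mean of B = a·mean of Z + b, so mean of Z = (mean of B − b)/a = (-90 − 32)/(-5) = 24.4.
σ²_B = a²·σ²_Z, so σ²_Z = 3782.25/(-5)² = 151.29.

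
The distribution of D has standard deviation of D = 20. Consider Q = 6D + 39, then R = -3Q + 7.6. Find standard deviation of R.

standard deviation of R = 360

standard deviation of Q = |6|·20 = 120.
standard deviation of R = |-3|·120 = 360.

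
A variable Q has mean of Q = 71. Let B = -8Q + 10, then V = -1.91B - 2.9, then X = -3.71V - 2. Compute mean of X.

mean of X = -3945.2848

mean of B = (-8)·71 + 10 = -558.
mean of V = (-1.91)·(-558) + (-2.9) = 1062.88.
mean of X = (-3.71)·1062.88 + (-2) = -3945.2848.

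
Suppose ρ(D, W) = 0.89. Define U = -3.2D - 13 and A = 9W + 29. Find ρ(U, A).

Linear rescalings preserve |correlation|; the slopes -3.2 and 9 have opposite signs, so the correlation flips sign: ρ(U, A) = −ρ(D, W) = -0.89.

ρ(U, A) = -0.89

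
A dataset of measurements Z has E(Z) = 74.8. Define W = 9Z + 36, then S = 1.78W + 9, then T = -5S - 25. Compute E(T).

E(T) = -6381.88

E(W) = 9·74.8 + 36 = 709.2.
E(S) = 1.78·709.2 + 9 = 1271.376.
E(T) = (-5)·1271.376 + (-25) = -6381.88.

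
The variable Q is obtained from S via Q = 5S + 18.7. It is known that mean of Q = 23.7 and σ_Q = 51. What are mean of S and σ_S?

From Q = 5S + 18.7: mean of Q = a·mean of S + b, so mean of S = (mean of Q − b)/a = (23.7 − 18.7)/5 = 1.
σ_Q = |a|·σ_S, so σ_S = 51/|5| = 10.2.

mean of S = 1, σ_S = 10.2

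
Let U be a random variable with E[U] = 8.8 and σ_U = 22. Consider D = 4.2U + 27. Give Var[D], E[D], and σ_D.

D = 4.2U + 27 is linear with a = 4.2, b = 27.
Var[U] = 22² = 484.
Var[D] = a²·Var[U] = 4.2²·484 = 8537.76 (the additive constant 27 does not affect variance).
E[D] = a·E[U] + b = 4.2·8.8 + 27 = 63.96.
σ_D = |a|·σ_U = |4.2|·22 = 92.4.

Var[D] = 8537.76, E[D] = 63.96, σ_D = 92.4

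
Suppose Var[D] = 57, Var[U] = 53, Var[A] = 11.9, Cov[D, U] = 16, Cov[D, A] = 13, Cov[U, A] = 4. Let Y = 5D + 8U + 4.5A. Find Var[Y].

Var[Y] = 7210.975

Var[Y] = a²·Var[D] + b²·Var[U] + c²·Var[A] + 2ab·Cov[D, U] + 2ac·Cov[D, A] + 2bc·Cov[U, A], with a = 5, b = 8, c = 4.5.
= 1425 + 3392 + 240.975 + 1280 + 585 + 288
= 7210.975.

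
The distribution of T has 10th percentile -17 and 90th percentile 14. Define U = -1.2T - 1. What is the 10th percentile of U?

Since a = -1.2 < 0 the transformation is decreasing, reversing order: the 10th percentile of U corresponds to the 90th percentile of T.
So P_{10}(U) = a·P_{90}(T) + b = (-1.2)·14 + (-1) = -17.8.

10th percentile of U = -17.8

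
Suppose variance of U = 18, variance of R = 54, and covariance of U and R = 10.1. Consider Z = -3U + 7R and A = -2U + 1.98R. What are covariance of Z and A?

By bilinearity, covariance of Z and A = ac·variance of U + bd·variance of R + (ad+bc)·covariance of U and R, with a=-3, b=7, c=-2, d=1.98.
ac·variance of U = (-3)·(-2)·18 = 108
bd·variance of R = 7·1.98·54 = 748.44
(ad+bc)·covariance of U and R = (-19.94)·10.1 = -201.394
covariance of Z and A = 108 + 748.44 + (-201.394) = 655.046.

covariance of Z and A = 655.046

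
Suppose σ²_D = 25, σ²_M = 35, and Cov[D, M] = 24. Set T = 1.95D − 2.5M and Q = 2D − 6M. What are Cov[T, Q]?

Cov[T, Q] = 221.7

By bilinearity, Cov[T, Q] = ac·σ²_D + bd·σ²_M + (ad+bc)·Cov[D, M], with a=1.95, b=-2.5, c=2, d=-6.
ac·σ²_D = 1.95·2·25 = 97.5
bd·σ²_M = (-2.5)·(-6)·35 = 525
(ad+bc)·Cov[D, M] = (-16.7)·24 = -400.8
Cov[T, Q] = 97.5 + 525 + (-400.8) = 221.7.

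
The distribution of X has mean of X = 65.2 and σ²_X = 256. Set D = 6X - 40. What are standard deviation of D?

D = 6X - 40 is linear with a = 6, b = -40.
standard deviation of X = √256 = 16.
standard deviation of D = |a|·standard deviation of X = |6|·16 = 96.

standard deviation of D = 96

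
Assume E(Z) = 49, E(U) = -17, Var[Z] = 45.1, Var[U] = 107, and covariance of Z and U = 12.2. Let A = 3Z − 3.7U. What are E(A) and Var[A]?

E(A) = 3·E(Z) + (-3.7)·E(U) = 3·49 + (-3.7)·(-17) = 209.9.
Var[A] = a²·Var[Z] + b²·Var[U] + 2ab·covariance of Z and U with a = 3, b = -3.7.
= 3²·45.1 + (-3.7)²·107 + 2·3·(-3.7)·12.2
= 405.9 + 1464.83 + (-270.84) = 1599.89.

E(A) = 209.9, Var[A] = 1599.89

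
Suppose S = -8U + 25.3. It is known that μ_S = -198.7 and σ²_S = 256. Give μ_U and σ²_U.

From S = -8U + 25.3: μ_S = a·μ_U + b, so μ_U = (μ_S − b)/a = (-198.7 − 25.3)/(-8) = 28.
σ²_S = a²·σ²_U, so σ²_U = 256/(-8)² = 4.

μ_U = 28, σ²_U = 4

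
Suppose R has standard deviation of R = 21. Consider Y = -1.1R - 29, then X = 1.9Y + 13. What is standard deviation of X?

standard deviation of X = 43.89

standard deviation of Y = |-1.1|·21 = 23.1.
standard deviation of X = |1.9|·23.1 = 43.89.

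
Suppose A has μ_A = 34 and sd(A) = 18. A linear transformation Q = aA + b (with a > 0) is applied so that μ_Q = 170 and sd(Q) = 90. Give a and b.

a = 5, b = 0

sd(Q) = a·sd(A) (a > 0), so a = 90/18 = 5.
μ_Q = a·μ_A + b, so b = 170 − 5·34 = 0.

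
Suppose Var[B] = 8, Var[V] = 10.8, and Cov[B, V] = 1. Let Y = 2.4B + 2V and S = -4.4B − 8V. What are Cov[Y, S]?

By bilinearity, Cov[Y, S] = ac·Var[B] + bd·Var[V] + (ad+bc)·Cov[B, V], with a=2.4, b=2, c=-4.4, d=-8.
ac·Var[B] = 2.4·(-4.4)·8 = -84.48
bd·Var[V] = 2·(-8)·10.8 = -172.8
(ad+bc)·Cov[B, V] = (-28)·1 = -28
Cov[Y, S] = -84.48 + (-172.8) + (-28) = -285.28.

Cov[Y, S] = -285.28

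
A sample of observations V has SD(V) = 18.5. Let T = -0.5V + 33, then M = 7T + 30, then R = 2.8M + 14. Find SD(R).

SD(T) = |-0.5|·18.5 = 9.25.
SD(M) = |7|·9.25 = 64.75.
SD(R) = |2.8|·64.75 = 181.3.

SD(R) = 181.3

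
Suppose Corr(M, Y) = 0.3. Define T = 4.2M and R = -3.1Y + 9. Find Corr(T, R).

Corr(T, R) = -0.3

Linear rescalings preserve |correlation|; the slopes 4.2 and -3.1 have opposite signs, so the correlation flips sign: Corr(T, R) = −Corr(M, Y) = -0.3.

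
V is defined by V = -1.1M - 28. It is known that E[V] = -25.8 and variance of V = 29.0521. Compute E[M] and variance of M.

From V = -1.1M - 28: E[V] = a·E[M] + b, so E[M] = (E[V] − b)/a = (-25.8 − (-28))/(-1.1) = -2.
variance of V = a²·variance of M, so variance of M = 29.0521/(-1.1)² = 24.01.

E[M] = -2, variance of M = 24.01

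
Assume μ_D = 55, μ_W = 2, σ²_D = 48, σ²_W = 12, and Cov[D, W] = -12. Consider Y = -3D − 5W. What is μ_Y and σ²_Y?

μ_Y = (-3)·μ_D + (-5)·μ_W = (-3)·55 + (-5)·2 = -175.
σ²_Y = a²·σ²_D + b²·σ²_W + 2ab·Cov[D, W] with a = -3, b = -5.
= (-3)²·48 + (-5)²·12 + 2·(-3)·(-5)·(-12)
= 432 + 300 + (-360) = 372.

μ_Y = -175, σ²_Y = 372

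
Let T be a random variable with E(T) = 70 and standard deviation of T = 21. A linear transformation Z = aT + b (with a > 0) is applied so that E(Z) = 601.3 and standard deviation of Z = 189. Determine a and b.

a = 9, b = -28.7

standard deviation of Z = a·standard deviation of T (a > 0), so a = 189/21 = 9.
E(Z) = a·E(T) + b, so b = 601.3 − 9·70 = -28.7.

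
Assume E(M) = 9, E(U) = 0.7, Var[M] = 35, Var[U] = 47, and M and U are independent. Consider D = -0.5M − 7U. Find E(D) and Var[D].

E(D) = (-0.5)·E(M) + (-7)·E(U) = (-0.5)·9 + (-7)·0.7 = -9.4.
Var[D] = a²·Var[M] + b²·Var[U] + 2ab·covariance of M and U with a = -0.5, b = -7.
Independence gives covariance of M and U = 0.
= (-0.5)²·35 + (-7)²·47 + 2·(-0.5)·(-7)·0
= 8.75 + 2303 + 0 = 2311.75.

E(D) = -9.4, Var[D] = 2311.75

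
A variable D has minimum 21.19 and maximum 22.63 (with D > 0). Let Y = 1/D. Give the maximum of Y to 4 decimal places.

max(Y) = 0.0472

1/D is decreasing on this domain, so max(Y) comes from min(D) = 21.19: max(Y) = 1/(21.19) ≈ 0.0472.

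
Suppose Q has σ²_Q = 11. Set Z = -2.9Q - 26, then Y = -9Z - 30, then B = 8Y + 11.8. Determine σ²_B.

σ²_Z = (-2.9)²·11 = 92.51.
σ²_Y = (-9)²·92.51 = 7493.31.
σ²_B = 8²·7493.31 = 479571.84.

σ²_B = 479571.84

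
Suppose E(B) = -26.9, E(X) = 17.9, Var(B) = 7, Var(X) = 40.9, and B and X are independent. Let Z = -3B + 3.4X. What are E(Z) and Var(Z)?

E(Z) = (-3)·E(B) + 3.4·E(X) = (-3)·(-26.9) + 3.4·17.9 = 141.56.
Var(Z) = a²·Var(B) + b²·Var(X) + 2ab·covariance of B and X with a = -3, b = 3.4.
Independence gives covariance of B and X = 0.
= (-3)²·7 + 3.4²·40.9 + 2·(-3)·3.4·0
= 63 + 472.804 + 0 = 535.804.

E(Z) = 141.56, Var(Z) = 535.804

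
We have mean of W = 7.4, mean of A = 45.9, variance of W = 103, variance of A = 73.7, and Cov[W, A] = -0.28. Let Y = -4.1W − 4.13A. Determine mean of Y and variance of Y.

mean of Y = (-4.1)·mean of W + (-4.13)·mean of A = (-4.1)·7.4 + (-4.13)·45.9 = -219.907.
variance of Y = a²·variance of W + b²·variance of A + 2ab·Cov[W, A] with a = -4.1, b = -4.13.
= (-4.1)²·103 + (-4.13)²·73.7 + 2·(-4.1)·(-4.13)·(-0.28)
= 1731.43 + 1257.09353 + (-9.48248) = 2979.04105.

mean of Y = -219.907, variance of Y = 2979.04105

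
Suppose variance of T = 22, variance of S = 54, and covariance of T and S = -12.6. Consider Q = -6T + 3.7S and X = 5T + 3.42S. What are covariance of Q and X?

By bilinearity, covariance of Q and X = ac·variance of T + bd·variance of S + (ad+bc)·covariance of T and S, with a=-6, b=3.7, c=5, d=3.42.
ac·variance of T = (-6)·5·22 = -660
bd·variance of S = 3.7·3.42·54 = 683.316
(ad+bc)·covariance of T and S = (-2.02)·(-12.6) = 25.452
covariance of Q and X = -660 + 683.316 + 25.452 = 48.768.

covariance of Q and X = 48.768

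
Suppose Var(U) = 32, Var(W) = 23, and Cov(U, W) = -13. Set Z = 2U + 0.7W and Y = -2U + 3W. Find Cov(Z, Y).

Cov(Z, Y) = -139.5

By bilinearity, Cov(Z, Y) = ac·Var(U) + bd·Var(W) + (ad+bc)·Cov(U, W), with a=2, b=0.7, c=-2, d=3.
ac·Var(U) = 2·(-2)·32 = -128
bd·Var(W) = 0.7·3·23 = 48.3
(ad+bc)·Cov(U, W) = (4.6)·(-13) = -59.8
Cov(Z, Y) = -128 + 48.3 + (-59.8) = -139.5.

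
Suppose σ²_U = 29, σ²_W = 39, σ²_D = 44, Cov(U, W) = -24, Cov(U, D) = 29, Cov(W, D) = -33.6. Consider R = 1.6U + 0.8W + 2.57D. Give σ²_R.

σ²_R = 428.7084

σ²_R = a²·σ²_U + b²·σ²_W + c²·σ²_D + 2ab·Cov(U, W) + 2ac·Cov(U, D) + 2bc·Cov(W, D), with a = 1.6, b = 0.8, c = 2.57.
= 74.24 + 24.96 + 290.6156 + (-61.44) + 238.496 + (-138.1632)
= 428.7084.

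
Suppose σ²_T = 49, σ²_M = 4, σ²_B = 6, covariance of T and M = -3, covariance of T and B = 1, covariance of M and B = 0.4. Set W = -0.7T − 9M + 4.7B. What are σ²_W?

σ²_W = a²·σ²_T + b²·σ²_M + c²·σ²_B + 2ab·covariance of T and M + 2ac·covariance of T and B + 2bc·covariance of M and B, with a = -0.7, b = -9, c = 4.7.
= 24.01 + 324 + 132.54 + (-37.8) + (-6.58) + (-33.84)
= 402.33.

σ²_W = 402.33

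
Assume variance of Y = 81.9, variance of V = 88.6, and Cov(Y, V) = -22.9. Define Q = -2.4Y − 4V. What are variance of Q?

variance of Q = 1449.664

variance of Q = a²·variance of Y + b²·variance of V + 2ab·Cov(Y, V) with a = -2.4, b = -4.
= (-2.4)²·81.9 + (-4)²·88.6 + 2·(-2.4)·(-4)·(-22.9)
= 471.744 + 1417.6 + (-439.68) = 1449.664.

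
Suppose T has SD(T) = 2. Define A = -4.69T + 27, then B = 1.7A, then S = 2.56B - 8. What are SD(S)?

SD(S) = 40.82176

SD(A) = |-4.69|·2 = 9.38.
SD(B) = |1.7|·9.38 = 15.946.
SD(S) = |2.56|·15.946 = 40.82176.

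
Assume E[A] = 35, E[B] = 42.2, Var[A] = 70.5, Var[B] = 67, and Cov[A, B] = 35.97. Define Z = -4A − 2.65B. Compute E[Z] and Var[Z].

E[Z] = (-4)·E[A] + (-2.65)·E[B] = (-4)·35 + (-2.65)·42.2 = -251.83.
Var[Z] = a²·Var[A] + b²·Var[B] + 2ab·Cov[A, B] with a = -4, b = -2.65.
= (-4)²·70.5 + (-2.65)²·67 + 2·(-4)·(-2.65)·35.97
= 1128 + 470.5075 + 762.564 = 2361.0715.

E[Z] = -251.83, Var[Z] = 2361.0715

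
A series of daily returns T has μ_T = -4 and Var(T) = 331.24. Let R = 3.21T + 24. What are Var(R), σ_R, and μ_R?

R = 3.21T + 24 is linear with a = 3.21, b = 24.
Var(R) = a²·Var(T) = 3.21²·331.24 = 3413.130084 (the additive constant 24 does not affect variance).
σ_T = √331.24 = 18.2.
σ_R = |a|·σ_T = |3.21|·18.2 = 58.422.
μ_R = a·μ_T + b = 3.21·(-4) + 24 = 11.16.

Var(R) = 3413.130084, σ_R = 58.422, μ_R = 11.16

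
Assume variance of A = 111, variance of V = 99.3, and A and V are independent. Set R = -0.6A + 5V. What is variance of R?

variance of R = a²·variance of A + b²·variance of V + 2ab·Cov(A, V) with a = -0.6, b = 5.
Independence gives Cov(A, V) = 0.
= (-0.6)²·111 + 5²·99.3 + 2·(-0.6)·5·0
= 39.96 + 2482.5 + 0 = 2522.46.

variance of R = 2522.46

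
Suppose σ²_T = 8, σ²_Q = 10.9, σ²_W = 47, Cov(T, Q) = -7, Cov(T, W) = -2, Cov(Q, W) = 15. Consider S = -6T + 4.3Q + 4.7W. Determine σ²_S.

σ²_S = 2608.071

σ²_S = a²·σ²_T + b²·σ²_Q + c²·σ²_W + 2ab·Cov(T, Q) + 2ac·Cov(T, W) + 2bc·Cov(Q, W), with a = -6, b = 4.3, c = 4.7.
= 288 + 201.541 + 1038.23 + 361.2 + 112.8 + 606.3
= 2608.071.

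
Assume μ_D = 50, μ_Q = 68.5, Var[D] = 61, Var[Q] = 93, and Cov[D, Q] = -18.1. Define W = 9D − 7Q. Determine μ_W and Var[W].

μ_W = 9·μ_D + (-7)·μ_Q = 9·50 + (-7)·68.5 = -29.5.
Var[W] = a²·Var[D] + b²·Var[Q] + 2ab·Cov[D, Q] with a = 9, b = -7.
= 9²·61 + (-7)²·93 + 2·9·(-7)·(-18.1)
= 4941 + 4557 + 2280.6 = 11778.6.

μ_W = -29.5, Var[W] = 11778.6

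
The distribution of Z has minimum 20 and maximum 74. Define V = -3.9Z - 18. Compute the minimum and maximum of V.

min(V) = -306.6, max(V) = -96

a = -3.9 < 0, so order reverses: min(V) = a·max(Z)+b = (-3.9)·74 + (-18) = -306.6; max(V) = a·min(Z)+b = (-3.9)·20 + (-18) = -96.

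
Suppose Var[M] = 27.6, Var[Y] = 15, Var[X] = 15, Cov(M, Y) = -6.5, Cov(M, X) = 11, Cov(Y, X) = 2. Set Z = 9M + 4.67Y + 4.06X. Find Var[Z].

Var[Z] = a²·Var[M] + b²·Var[Y] + c²·Var[X] + 2ab·Cov(M, Y) + 2ac·Cov(M, X) + 2bc·Cov(Y, X), with a = 9, b = 4.67, c = 4.06.
= 2235.6 + 327.1335 + 247.254 + (-546.39) + 803.88 + 75.8408
= 3143.3183.

Var[Z] = 3143.3183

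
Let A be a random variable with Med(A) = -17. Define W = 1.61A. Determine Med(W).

A linear map preserves order up to sign, so Med(W) = a·Med(A) + b = 1.61·(-17) = -27.37.

Med(W) = -27.37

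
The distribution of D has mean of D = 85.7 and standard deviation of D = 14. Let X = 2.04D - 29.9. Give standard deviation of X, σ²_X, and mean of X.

standard deviation of X = 28.56, σ²_X = 815.6736, mean of X = 144.928

X = 2.04D - 29.9 is linear with a = 2.04, b = -29.9.
standard deviation of X = |a|·standard deviation of D = |2.04|·14 = 28.56.
σ²_D = 14² = 196.
σ²_X = a²·σ²_D = 2.04²·196 = 815.6736 (the additive constant -29.9 does not affect variance).
mean of X = a·mean of D + b = 2.04·85.7 + (-29.9) = 144.928.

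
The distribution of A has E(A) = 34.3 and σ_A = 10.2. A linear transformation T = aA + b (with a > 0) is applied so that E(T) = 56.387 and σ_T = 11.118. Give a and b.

a = 1.09, b = 19

σ_T = a·σ_A (a > 0), so a = 11.118/10.2 = 1.09.
E(T) = a·E(A) + b, so b = 56.387 − 1.09·34.3 = 19.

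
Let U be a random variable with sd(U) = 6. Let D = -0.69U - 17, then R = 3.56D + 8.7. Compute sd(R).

sd(R) = 14.7384

sd(D) = |-0.69|·6 = 4.14.
sd(R) = |3.56|·4.14 = 14.7384.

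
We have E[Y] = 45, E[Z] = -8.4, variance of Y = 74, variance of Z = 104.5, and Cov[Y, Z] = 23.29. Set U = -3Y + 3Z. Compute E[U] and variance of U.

E[U] = -160.2, variance of U = 1187.28

E[U] = (-3)·E[Y] + 3·E[Z] = (-3)·45 + 3·(-8.4) = -160.2.
variance of U = a²·variance of Y + b²·variance of Z + 2ab·Cov[Y, Z] with a = -3, b = 3.
= (-3)²·74 + 3²·104.5 + 2·(-3)·3·23.29
= 666 + 940.5 + (-419.22) = 1187.28.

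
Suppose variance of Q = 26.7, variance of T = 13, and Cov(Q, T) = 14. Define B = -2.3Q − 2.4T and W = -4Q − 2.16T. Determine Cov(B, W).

By bilinearity, Cov(B, W) = ac·variance of Q + bd·variance of T + (ad+bc)·Cov(Q, T), with a=-2.3, b=-2.4, c=-4, d=-2.16.
ac·variance of Q = (-2.3)·(-4)·26.7 = 245.64
bd·variance of T = (-2.4)·(-2.16)·13 = 67.392
(ad+bc)·Cov(Q, T) = (14.568)·14 = 203.952
Cov(B, W) = 245.64 + 67.392 + 203.952 = 516.984.

Cov(B, W) = 516.984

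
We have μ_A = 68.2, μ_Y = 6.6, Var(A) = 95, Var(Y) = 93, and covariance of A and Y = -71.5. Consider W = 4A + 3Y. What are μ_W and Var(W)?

μ_W = 4·μ_A + 3·μ_Y = 4·68.2 + 3·6.6 = 292.6.
Var(W) = a²·Var(A) + b²·Var(Y) + 2ab·covariance of A and Y with a = 4, b = 3.
= 4²·95 + 3²·93 + 2·4·3·(-71.5)
= 1520 + 837 + (-1716) = 641.

μ_W = 292.6, Var(W) = 641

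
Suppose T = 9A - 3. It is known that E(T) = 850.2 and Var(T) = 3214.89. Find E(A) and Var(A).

From T = 9A - 3: E(T) = a·E(A) + b, so E(A) = (E(T) − b)/a = (850.2 − (-3))/9 = 94.8.
Var(T) = a²·Var(A), so Var(A) = 3214.89/9² = 39.69.

E(A) = 94.8, Var(A) = 39.69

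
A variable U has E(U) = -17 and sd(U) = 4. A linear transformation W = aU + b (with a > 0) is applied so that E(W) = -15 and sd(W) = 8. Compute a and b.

a = 2, b = 19

sd(W) = a·sd(U) (a > 0), so a = 8/4 = 2.
E(W) = a·E(U) + b, so b = -15 − 2·(-17) = 19.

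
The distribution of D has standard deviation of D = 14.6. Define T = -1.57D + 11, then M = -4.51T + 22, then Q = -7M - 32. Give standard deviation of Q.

standard deviation of Q = 723.64754

standard deviation of T = |-1.57|·14.6 = 22.922.
standard deviation of M = |-4.51|·22.922 = 103.37822.
standard deviation of Q = |-7|·103.37822 = 723.64754.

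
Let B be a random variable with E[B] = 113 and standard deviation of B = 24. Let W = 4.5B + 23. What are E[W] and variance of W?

W = 4.5B + 23 is linear with a = 4.5, b = 23.
E[W] = a·E[B] + b = 4.5·113 + 23 = 531.5.
variance of B = 24² = 576.
variance of W = a²·variance of B = 4.5²·576 = 11664 (the additive constant 23 does not affect variance).

E[W] = 531.5, variance of W = 11664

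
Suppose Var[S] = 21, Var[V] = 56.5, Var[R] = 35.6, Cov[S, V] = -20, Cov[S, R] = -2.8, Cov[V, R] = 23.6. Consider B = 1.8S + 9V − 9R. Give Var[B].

Var[B] = 3147.66

Var[B] = a²·Var[S] + b²·Var[V] + c²·Var[R] + 2ab·Cov[S, V] + 2ac·Cov[S, R] + 2bc·Cov[V, R], with a = 1.8, b = 9, c = -9.
= 68.04 + 4576.5 + 2883.6 + (-648) + 90.72 + (-3823.2)
= 3147.66.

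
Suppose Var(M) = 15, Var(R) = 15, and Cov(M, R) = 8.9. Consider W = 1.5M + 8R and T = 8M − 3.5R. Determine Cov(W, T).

By bilinearity, Cov(W, T) = ac·Var(M) + bd·Var(R) + (ad+bc)·Cov(M, R), with a=1.5, b=8, c=8, d=-3.5.
ac·Var(M) = 1.5·8·15 = 180
bd·Var(R) = 8·(-3.5)·15 = -420
(ad+bc)·Cov(M, R) = (58.75)·8.9 = 522.875
Cov(W, T) = 180 + (-420) + 522.875 = 282.875.

Cov(W, T) = 282.875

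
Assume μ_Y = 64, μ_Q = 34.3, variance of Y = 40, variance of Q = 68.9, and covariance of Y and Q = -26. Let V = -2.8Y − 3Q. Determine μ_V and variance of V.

μ_V = (-2.8)·μ_Y + (-3)·μ_Q = (-2.8)·64 + (-3)·34.3 = -282.1.
variance of V = a²·variance of Y + b²·variance of Q + 2ab·covariance of Y and Q with a = -2.8, b = -3.
= (-2.8)²·40 + (-3)²·68.9 + 2·(-2.8)·(-3)·(-26)
= 313.6 + 620.1 + (-436.8) = 496.9.

μ_V = -282.1, variance of V = 496.9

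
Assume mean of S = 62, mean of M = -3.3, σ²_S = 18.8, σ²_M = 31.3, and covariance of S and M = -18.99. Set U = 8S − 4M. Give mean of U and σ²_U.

mean of U = 8·mean of S + (-4)·mean of M = 8·62 + (-4)·(-3.3) = 509.2.
σ²_U = a²·σ²_S + b²·σ²_M + 2ab·covariance of S and M with a = 8, b = -4.
= 8²·18.8 + (-4)²·31.3 + 2·8·(-4)·(-18.99)
= 1203.2 + 500.8 + 1215.36 = 2919.36.

mean of U = 509.2, σ²_U = 2919.36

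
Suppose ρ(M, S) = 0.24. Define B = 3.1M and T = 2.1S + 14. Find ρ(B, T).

ρ(B, T) = 0.24

Linear rescalings preserve correlation up to sign; here the slopes 3.1 and 2.1 have the same sign, so ρ(B, T) = ρ(M, S) = 0.24.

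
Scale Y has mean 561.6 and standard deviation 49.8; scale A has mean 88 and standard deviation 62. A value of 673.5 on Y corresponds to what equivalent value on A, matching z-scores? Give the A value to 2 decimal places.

A = 227.31

z = (673.5 − 561.6)/49.8 ≈ 2.247.
A = 88 + z·62 = 88 + (673.5 − 561.6)·62/49.8 ≈ 227.31.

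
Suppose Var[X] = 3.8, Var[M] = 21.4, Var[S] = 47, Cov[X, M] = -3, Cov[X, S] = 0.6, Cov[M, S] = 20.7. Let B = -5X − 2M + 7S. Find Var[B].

Var[B] = 1802

Var[B] = a²·Var[X] + b²·Var[M] + c²·Var[S] + 2ab·Cov[X, M] + 2ac·Cov[X, S] + 2bc·Cov[M, S], with a = -5, b = -2, c = 7.
= 95 + 85.6 + 2303 + (-60) + (-42) + (-579.6)
= 1802.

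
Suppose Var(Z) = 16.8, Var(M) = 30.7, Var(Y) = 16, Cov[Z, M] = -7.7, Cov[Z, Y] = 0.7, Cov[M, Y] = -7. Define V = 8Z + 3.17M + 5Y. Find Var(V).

Var(V) = 1227.25723

Var(V) = a²·Var(Z) + b²·Var(M) + c²·Var(Y) + 2ab·Cov[Z, M] + 2ac·Cov[Z, Y] + 2bc·Cov[M, Y], with a = 8, b = 3.17, c = 5.
= 1075.2 + 308.50123 + 400 + (-390.544) + 56 + (-221.9)
= 1227.25723.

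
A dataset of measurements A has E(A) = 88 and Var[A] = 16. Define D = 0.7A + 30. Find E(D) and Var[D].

E(D) = 91.6, Var[D] = 7.84

D = 0.7A + 30 is linear with a = 0.7, b = 30.
E(D) = a·E(A) + b = 0.7·88 + 30 = 91.6.
Var[D] = a²·Var[A] = 0.7²·16 = 7.84 (the additive constant 30 does not affect variance).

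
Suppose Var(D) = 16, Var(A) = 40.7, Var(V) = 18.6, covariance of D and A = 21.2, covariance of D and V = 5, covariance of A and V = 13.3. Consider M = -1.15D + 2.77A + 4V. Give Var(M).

Var(M) = a²·Var(D) + b²·Var(A) + c²·Var(V) + 2ab·covariance of D and A + 2ac·covariance of D and V + 2bc·covariance of A and V, with a = -1.15, b = 2.77, c = 4.
= 21.16 + 312.28703 + 297.6 + (-135.0652) + (-46) + 294.728
= 744.70983.

Var(M) = 744.70983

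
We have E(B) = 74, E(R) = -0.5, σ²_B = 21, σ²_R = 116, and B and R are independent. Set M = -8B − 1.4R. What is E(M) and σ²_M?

E(M) = (-8)·E(B) + (-1.4)·E(R) = (-8)·74 + (-1.4)·(-0.5) = -591.3.
σ²_M = a²·σ²_B + b²·σ²_R + 2ab·Cov(B, R) with a = -8, b = -1.4.
Independence gives Cov(B, R) = 0.
= (-8)²·21 + (-1.4)²·116 + 2·(-8)·(-1.4)·0
= 1344 + 227.36 + 0 = 1571.36.

E(M) = -591.3, σ²_M = 1571.36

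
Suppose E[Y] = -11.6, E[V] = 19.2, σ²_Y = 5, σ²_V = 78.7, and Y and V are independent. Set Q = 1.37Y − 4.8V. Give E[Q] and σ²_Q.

E[Q] = 1.37·E[Y] + (-4.8)·E[V] = 1.37·(-11.6) + (-4.8)·19.2 = -108.052.
σ²_Q = a²·σ²_Y + b²·σ²_V + 2ab·covariance of Y and V with a = 1.37, b = -4.8.
Independence gives covariance of Y and V = 0.
= 1.37²·5 + (-4.8)²·78.7 + 2·1.37·(-4.8)·0
= 9.3845 + 1813.248 + 0 = 1822.6325.

E[Q] = -108.052, σ²_Q = 1822.6325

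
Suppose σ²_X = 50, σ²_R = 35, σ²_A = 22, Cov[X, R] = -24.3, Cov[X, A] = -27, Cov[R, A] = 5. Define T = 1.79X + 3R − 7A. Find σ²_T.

σ²_T = 1758.843

σ²_T = a²·σ²_X + b²·σ²_R + c²·σ²_A + 2ab·Cov[X, R] + 2ac·Cov[X, A] + 2bc·Cov[R, A], with a = 1.79, b = 3, c = -7.
= 160.205 + 315 + 1078 + (-260.982) + 676.62 + (-210)
= 1758.843.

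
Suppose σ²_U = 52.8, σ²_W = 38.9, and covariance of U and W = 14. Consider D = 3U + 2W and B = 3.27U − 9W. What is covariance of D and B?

covariance of D and B = -468.672

By bilinearity, covariance of D and B = ac·σ²_U + bd·σ²_W + (ad+bc)·covariance of U and W, with a=3, b=2, c=3.27, d=-9.
ac·σ²_U = 3·3.27·52.8 = 517.968
bd·σ²_W = 2·(-9)·38.9 = -700.2
(ad+bc)·covariance of U and W = (-20.46)·14 = -286.44
covariance of D and B = 517.968 + (-700.2) + (-286.44) = -468.672.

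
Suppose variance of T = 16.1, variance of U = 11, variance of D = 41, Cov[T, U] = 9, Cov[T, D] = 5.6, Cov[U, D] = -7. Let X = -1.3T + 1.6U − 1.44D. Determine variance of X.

variance of X = a²·variance of T + b²·variance of U + c²·variance of D + 2ab·Cov[T, U] + 2ac·Cov[T, D] + 2bc·Cov[U, D], with a = -1.3, b = 1.6, c = -1.44.
= 27.209 + 28.16 + 85.0176 + (-37.44) + 20.9664 + 32.256
= 156.169.

variance of X = 156.169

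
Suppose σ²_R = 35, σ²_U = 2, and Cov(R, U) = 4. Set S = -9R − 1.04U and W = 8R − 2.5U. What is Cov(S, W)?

By bilinearity, Cov(S, W) = ac·σ²_R + bd·σ²_U + (ad+bc)·Cov(R, U), with a=-9, b=-1.04, c=8, d=-2.5.
ac·σ²_R = (-9)·8·35 = -2520
bd·σ²_U = (-1.04)·(-2.5)·2 = 5.2
(ad+bc)·Cov(R, U) = (14.18)·4 = 56.72
Cov(S, W) = -2520 + 5.2 + 56.72 = -2458.08.

Cov(S, W) = -2458.08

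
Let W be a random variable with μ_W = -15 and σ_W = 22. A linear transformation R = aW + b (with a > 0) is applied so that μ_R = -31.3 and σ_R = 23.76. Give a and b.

a = 1.08, b = -15.1

σ_R = a·σ_W (a > 0), so a = 23.76/22 = 1.08.
μ_R = a·μ_W + b, so b = -31.3 − 1.08·(-15) = -15.1.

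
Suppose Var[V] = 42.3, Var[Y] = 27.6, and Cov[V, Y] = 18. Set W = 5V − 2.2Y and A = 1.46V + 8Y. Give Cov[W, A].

By bilinearity, Cov[W, A] = ac·Var[V] + bd·Var[Y] + (ad+bc)·Cov[V, Y], with a=5, b=-2.2, c=1.46, d=8.
ac·Var[V] = 5·1.46·42.3 = 308.79
bd·Var[Y] = (-2.2)·8·27.6 = -485.76
(ad+bc)·Cov[V, Y] = (36.788)·18 = 662.184
Cov[W, A] = 308.79 + (-485.76) + 662.184 = 485.214.

Cov[W, A] = 485.214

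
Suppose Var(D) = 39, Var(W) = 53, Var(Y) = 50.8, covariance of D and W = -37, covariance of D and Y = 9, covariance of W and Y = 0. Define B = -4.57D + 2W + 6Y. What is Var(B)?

Var(B) = a²·Var(D) + b²·Var(W) + c²·Var(Y) + 2ab·covariance of D and W + 2ac·covariance of D and Y + 2bc·covariance of W and Y, with a = -4.57, b = 2, c = 6.
= 814.5111 + 212 + 1828.8 + 676.36 + (-493.56) + 0
= 3038.1111.

Var(B) = 3038.1111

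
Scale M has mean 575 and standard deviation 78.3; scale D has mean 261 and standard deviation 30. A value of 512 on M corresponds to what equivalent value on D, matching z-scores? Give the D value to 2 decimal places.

z = (512 − 575)/78.3 ≈ -0.8046.
D = 261 + z·30 = 261 + (512 − 575)·30/78.3 ≈ 236.86.

D = 236.86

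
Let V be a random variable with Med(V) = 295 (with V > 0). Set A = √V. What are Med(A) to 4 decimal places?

Med(A) = 17.1756

√V is monotone on this domain, so Med(A) = √(295) ≈ 17.1756.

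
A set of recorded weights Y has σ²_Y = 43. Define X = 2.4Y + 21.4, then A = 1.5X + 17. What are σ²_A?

σ²_X = 2.4²·43 = 247.68.
σ²_A = 1.5²·247.68 = 557.28.

σ²_A = 557.28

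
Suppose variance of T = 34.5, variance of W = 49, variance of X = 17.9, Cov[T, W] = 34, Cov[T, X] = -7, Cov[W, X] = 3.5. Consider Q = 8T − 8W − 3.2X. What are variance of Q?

variance of Q = a²·variance of T + b²·variance of W + c²·variance of X + 2ab·Cov[T, W] + 2ac·Cov[T, X] + 2bc·Cov[W, X], with a = 8, b = -8, c = -3.2.
= 2208 + 3136 + 183.296 + (-4352) + 358.4 + 179.2
= 1712.896.

variance of Q = 1712.896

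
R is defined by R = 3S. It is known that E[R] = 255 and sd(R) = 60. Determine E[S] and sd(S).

From R = 3S: E[R] = a·E[S] + b, so E[S] = (E[R] − b)/a = (255 − 0)/3 = 85.
sd(R) = |a|·sd(S), so sd(S) = 60/|3| = 20.

E[S] = 85, sd(S) = 20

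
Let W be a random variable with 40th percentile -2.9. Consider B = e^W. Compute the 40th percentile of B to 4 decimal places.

e^W is increasing, so P_{40}(B) = g(P_{40}(W)) ≈ 0.055.

40th percentile of B = 0.055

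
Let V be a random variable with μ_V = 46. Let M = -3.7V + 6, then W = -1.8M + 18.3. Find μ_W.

μ_M = (-3.7)·46 + 6 = -164.2.
μ_W = (-1.8)·(-164.2) + 18.3 = 313.86.

μ_W = 313.86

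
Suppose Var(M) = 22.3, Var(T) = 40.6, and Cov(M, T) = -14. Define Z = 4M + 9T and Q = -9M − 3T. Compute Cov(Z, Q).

By bilinearity, Cov(Z, Q) = ac·Var(M) + bd·Var(T) + (ad+bc)·Cov(M, T), with a=4, b=9, c=-9, d=-3.
ac·Var(M) = 4·(-9)·22.3 = -802.8
bd·Var(T) = 9·(-3)·40.6 = -1096.2
(ad+bc)·Cov(M, T) = (-93)·(-14) = 1302
Cov(Z, Q) = -802.8 + (-1096.2) + 1302 = -597.

Cov(Z, Q) = -597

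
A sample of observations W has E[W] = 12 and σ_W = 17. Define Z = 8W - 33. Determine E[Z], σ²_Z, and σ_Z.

E[Z] = 63, σ²_Z = 18496, σ_Z = 136

Z = 8W - 33 is linear with a = 8, b = -33.
E[Z] = a·E[W] + b = 8·12 + (-33) = 63.
σ²_W = 17² = 289.
σ²_Z = a²·σ²_W = 8²·289 = 18496 (the additive constant -33 does not affect variance).
σ_Z = |a|·σ_W = |8|·17 = 136.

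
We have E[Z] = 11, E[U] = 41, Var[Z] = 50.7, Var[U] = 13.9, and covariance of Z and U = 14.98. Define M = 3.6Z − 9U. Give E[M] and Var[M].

E[M] = 3.6·E[Z] + (-9)·E[U] = 3.6·11 + (-9)·41 = -329.4.
Var[M] = a²·Var[Z] + b²·Var[U] + 2ab·covariance of Z and U with a = 3.6, b = -9.
= 3.6²·50.7 + (-9)²·13.9 + 2·3.6·(-9)·14.98
= 657.072 + 1125.9 + (-970.704) = 812.268.

E[M] = -329.4, Var[M] = 812.268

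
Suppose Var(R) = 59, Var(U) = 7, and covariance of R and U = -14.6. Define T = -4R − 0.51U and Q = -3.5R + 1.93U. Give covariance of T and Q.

covariance of T and Q = 905.7609

By bilinearity, covariance of T and Q = ac·Var(R) + bd·Var(U) + (ad+bc)·covariance of R and U, with a=-4, b=-0.51, c=-3.5, d=1.93.
ac·Var(R) = (-4)·(-3.5)·59 = 826
bd·Var(U) = (-0.51)·1.93·7 = -6.8901
(ad+bc)·covariance of R and U = (-5.935)·(-14.6) = 86.651
covariance of T and Q = 826 + (-6.8901) + 86.651 = 905.7609.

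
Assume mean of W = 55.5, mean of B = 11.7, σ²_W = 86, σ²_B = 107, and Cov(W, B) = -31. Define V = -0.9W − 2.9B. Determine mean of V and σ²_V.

mean of V = -83.88, σ²_V = 807.71

mean of V = (-0.9)·mean of W + (-2.9)·mean of B = (-0.9)·55.5 + (-2.9)·11.7 = -83.88.
σ²_V = a²·σ²_W + b²·σ²_B + 2ab·Cov(W, B) with a = -0.9, b = -2.9.
= (-0.9)²·86 + (-2.9)²·107 + 2·(-0.9)·(-2.9)·(-31)
= 69.66 + 899.87 + (-161.82) = 807.71.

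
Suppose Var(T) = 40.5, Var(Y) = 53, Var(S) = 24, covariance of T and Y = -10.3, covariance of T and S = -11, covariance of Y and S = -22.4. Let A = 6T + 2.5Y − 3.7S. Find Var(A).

Var(A) = 2711.61

Var(A) = a²·Var(T) + b²·Var(Y) + c²·Var(S) + 2ab·covariance of T and Y + 2ac·covariance of T and S + 2bc·covariance of Y and S, with a = 6, b = 2.5, c = -3.7.
= 1458 + 331.25 + 328.56 + (-309) + 488.4 + 414.4
= 2711.61.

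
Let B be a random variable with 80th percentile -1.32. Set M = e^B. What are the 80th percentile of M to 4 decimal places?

80th percentile of M = 0.2671

e^B is increasing, so P_{80}(M) = g(P_{80}(B)) ≈ 0.2671.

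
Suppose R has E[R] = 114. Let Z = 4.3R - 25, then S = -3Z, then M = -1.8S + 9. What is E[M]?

E[Z] = 4.3·114 + (-25) = 465.2.
E[S] = (-3)·465.2 = -1395.6.
E[M] = (-1.8)·(-1395.6) + 9 = 2521.08.

E[M] = 2521.08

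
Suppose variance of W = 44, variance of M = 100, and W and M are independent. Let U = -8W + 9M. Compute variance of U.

variance of U = a²·variance of W + b²·variance of M + 2ab·covariance of W and M with a = -8, b = 9.
Independence gives covariance of W and M = 0.
= (-8)²·44 + 9²·100 + 2·(-8)·9·0
= 2816 + 8100 + 0 = 10916.

variance of U = 10916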